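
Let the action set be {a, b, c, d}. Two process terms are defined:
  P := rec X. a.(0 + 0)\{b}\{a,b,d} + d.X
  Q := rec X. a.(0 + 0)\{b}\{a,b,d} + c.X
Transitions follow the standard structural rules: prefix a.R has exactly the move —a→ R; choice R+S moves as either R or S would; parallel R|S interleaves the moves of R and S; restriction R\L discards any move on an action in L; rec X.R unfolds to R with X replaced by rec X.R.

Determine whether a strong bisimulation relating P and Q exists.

LTS(P): 2 reachable states
  s0 = rec X. a.(0 + 0)\{b}\{a,b,d} + d.X has moves —a→ s1, —d→ s0
  s1 = (0 + 0)\{b}\{a,b,d} has moves (no moves)
LTS(Q): 2 reachable states
  t0 = rec X. a.(0 + 0)\{b}\{a,b,d} + c.X has moves —a→ t1, —c→ t0
  t1 = (0 + 0)\{b}\{a,b,d} has moves (no moves)
Coarsest stable partition (strong bisimilarity classes):
  B0 = {s0}
  B1 = {s1, t1}
  B2 = {t0}
s0 ∈ B0, t0 ∈ B2 → different blocks

NO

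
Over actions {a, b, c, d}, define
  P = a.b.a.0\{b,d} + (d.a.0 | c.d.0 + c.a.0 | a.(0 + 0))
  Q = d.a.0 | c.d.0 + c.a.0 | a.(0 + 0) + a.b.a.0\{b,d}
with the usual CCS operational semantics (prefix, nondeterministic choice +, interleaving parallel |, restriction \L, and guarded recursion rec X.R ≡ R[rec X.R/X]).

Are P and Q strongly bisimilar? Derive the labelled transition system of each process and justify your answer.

P's transition system — 17 states:
  p0 = a.b.a.0\{b,d} + (d.a.0 | c.d.0 + c.a.0 | a.(0 + 0)) ⊢ -a-> p1, -a-> p2, -c-> p3, -c-> p4, -d-> p5
  p1 = b.a.0\{b,d} ⊢ -b-> p6
  p2 = c.a.0 | (0 + 0) ⊢ -c-> p7
  p3 = a.0 | a.(0 + 0) ⊢ -a-> p7, -a-> p8
  p4 = d.a.0 | d.0 ⊢ -d-> p10, -d-> p9
  p5 = a.0 | c.d.0 ⊢ -a-> p11, -c-> p9
  p6 = a.0\{b,d} ⊢ -a-> p12
  p7 = a.0 | (0 + 0) ⊢ -a-> p13
  p8 = 0 | a.(0 + 0) ⊢ -a-> p13
  p9 = a.0 | d.0 ⊢ -a-> p14, -d-> p15
  p10 = d.a.0 | 0 ⊢ -d-> p15
  p11 = 0 | c.d.0 ⊢ -c-> p14
  p12 = 0\{b,d} ⊢ ·
  p13 = 0 | (0 + 0) ⊢ ·
  p14 = 0 | d.0 ⊢ -d-> p16
  p15 = a.0 | 0 ⊢ -a-> p16
  p16 = 0 | 0 ⊢ ·
Q's transition system — 17 states:
  q0 = d.a.0 | c.d.0 + c.a.0 | a.(0 + 0) + a.b.a.0\{b,d} ⊢ -a-> q1, -a-> q2, -c-> q3, -c-> q4, -d-> q5
  q1 = b.a.0\{b,d} ⊢ -b-> q6
  q2 = c.a.0 | (0 + 0) ⊢ -c-> q7
  q3 = a.0 | a.(0 + 0) ⊢ -a-> q7, -a-> q8
  q4 = d.a.0 | d.0 ⊢ -d-> q10, -d-> q9
  q5 = a.0 | c.d.0 ⊢ -a-> q11, -c-> q9
  q6 = a.0\{b,d} ⊢ -a-> q12
  q7 = a.0 | (0 + 0) ⊢ -a-> q13
  q8 = 0 | a.(0 + 0) ⊢ -a-> q13
  q9 = a.0 | d.0 ⊢ -a-> q14, -d-> q15
  q10 = d.a.0 | 0 ⊢ -d-> q15
  q11 = 0 | c.d.0 ⊢ -c-> q14
  q12 = 0\{b,d} ⊢ ·
  q13 = 0 | (0 + 0) ⊢ ·
  q14 = 0 | d.0 ⊢ -d-> q16
  q15 = a.0 | 0 ⊢ -a-> q16
  q16 = 0 | 0 ⊢ ·
Partition-refinement fixed point:
  B0 = {p0, q0}
  B1 = {p2, q2}
  B2 = {p15, p6, p7, p8, q15, q6, q7, q8}
  B3 = {p12, p13, p16, q12, q13, q16}
  B4 = {p4, q4}
  B5 = {p10, q10}
  B6 = {p9, q9}
  B7 = {p14, q14}
  B8 = {p1, q1}
  B9 = {p5, q5}
  B10 = {p11, q11}
  B11 = {p3, q3}
p0 ∈ B0, q0 ∈ B0 → same block

P ~ Q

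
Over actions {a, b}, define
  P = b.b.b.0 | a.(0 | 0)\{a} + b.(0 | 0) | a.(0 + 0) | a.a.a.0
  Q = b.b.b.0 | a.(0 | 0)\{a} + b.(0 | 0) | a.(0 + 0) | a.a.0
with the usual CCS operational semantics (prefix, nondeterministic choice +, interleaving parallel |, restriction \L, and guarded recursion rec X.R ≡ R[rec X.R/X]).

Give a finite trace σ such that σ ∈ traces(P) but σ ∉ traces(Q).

Reachable graph of P (23 states):
  s0 = b.b.b.0 | a.(0 | 0)\{a} + b.(0 | 0) | a.(0 + 0) | a.a.a.0 ⊢ ··a··> s1, ··a··> s2, ··a··> s3, ··b··> s4, ··b··> s5
  s1 = b.(0 | 0) | (0 + 0) | a.a.a.0 ⊢ ··a··> s6, ··b··> s7
  s2 = b.(0 | 0) | a.(0 + 0) | a.a.0 ⊢ ··a··> s6, ··a··> s8, ··b··> s9
  s3 = b.b.b.0 | (0 | 0)\{a} ⊢ ··b··> s10
  s4 = 0 | 0 | a.(0 + 0) | a.a.a.0 ⊢ ··a··> s7, ··a··> s9
  s5 = b.b.0 | a.(0 | 0)\{a} ⊢ ··a··> s10, ··b··> s11
  s6 = b.(0 | 0) | (0 + 0) | a.a.0 ⊢ ··a··> s12, ··b··> s13
  s7 = 0 | 0 | (0 + 0) | a.a.a.0 ⊢ ··a··> s13
  s8 = b.(0 | 0) | a.(0 + 0) | a.0 ⊢ ··a··> s12, ··a··> s14, ··b··> s15
  s9 = 0 | 0 | a.(0 + 0) | a.a.0 ⊢ ··a··> s13, ··a··> s15
  s10 = b.b.0 | (0 | 0)\{a} ⊢ ··b··> s16
  s11 = b.0 | a.(0 | 0)\{a} ⊢ ··a··> s16, ··b··> s17
  s12 = b.(0 | 0) | (0 + 0) | a.0 ⊢ ··a··> s18, ··b··> s19
  s13 = 0 | 0 | (0 + 0) | a.a.0 ⊢ ··a··> s19
  s14 = b.(0 | 0) | a.(0 + 0) | 0 ⊢ ··a··> s18, ··b··> s20
  s15 = 0 | 0 | a.(0 + 0) | a.0 ⊢ ··a··> s19, ··a··> s20
  s16 = b.0 | (0 | 0)\{a} ⊢ ··b··> s21
  s17 = 0 | a.(0 | 0)\{a} ⊢ ··a··> s21
  s18 = b.(0 | 0) | (0 + 0) | 0 ⊢ ··b··> s22
  s19 = 0 | 0 | (0 + 0) | a.0 ⊢ ··a··> s22
  s20 = 0 | 0 | a.(0 + 0) | 0 ⊢ ··a··> s22
  s21 = 0 | (0 | 0)\{a} ⊢ ·
  s22 = 0 | 0 | (0 + 0) | 0 ⊢ ·
Reachable graph of Q (19 states):
  t0 = b.b.b.0 | a.(0 | 0)\{a} + b.(0 | 0) | a.(0 + 0) | a.a.0 ⊢ ··a··> t1, ··a··> t2, ··a··> t3, ··b··> t4, ··b··> t5
  t1 = b.(0 | 0) | (0 + 0) | a.a.0 ⊢ ··a··> t6, ··b··> t7
  t2 = b.(0 | 0) | a.(0 + 0) | a.0 ⊢ ··a··> t6, ··a··> t8, ··b··> t9
  t3 = b.b.b.0 | (0 | 0)\{a} ⊢ ··b··> t10
  t4 = 0 | 0 | a.(0 + 0) | a.a.0 ⊢ ··a··> t7, ··a··> t9
  t5 = b.b.0 | a.(0 | 0)\{a} ⊢ ··a··> t10, ··b··> t11
  t6 = b.(0 | 0) | (0 + 0) | a.0 ⊢ ··a··> t12, ··b··> t13
  t7 = 0 | 0 | (0 + 0) | a.a.0 ⊢ ··a··> t13
  t8 = b.(0 | 0) | a.(0 + 0) | 0 ⊢ ··a··> t12, ··b··> t14
  t9 = 0 | 0 | a.(0 + 0) | a.0 ⊢ ··a··> t13, ··a··> t14
  t10 = b.b.0 | (0 | 0)\{a} ⊢ ··b··> t15
  t11 = b.0 | a.(0 | 0)\{a} ⊢ ··a··> t15, ··b··> t16
  t12 = b.(0 | 0) | (0 + 0) | 0 ⊢ ··b··> t17
  t13 = 0 | 0 | (0 + 0) | a.0 ⊢ ··a··> t17
  t14 = 0 | 0 | a.(0 + 0) | 0 ⊢ ··a··> t17
  t15 = b.0 | (0 | 0)\{a} ⊢ ··b··> t18
  t16 = 0 | a.(0 | 0)\{a} ⊢ ··a··> t18
  t17 = 0 | 0 | (0 + 0) | 0 ⊢ ·
  t18 = 0 | (0 | 0)\{a} ⊢ ·
Trace ⟨aaaa⟩ through P, begin at {s0}:
  step 1 (a): {s1, s2, s3}
  step 2 (a): {s6, s8}
  step 3 (a): {s12, s14}
  step 4 (a): {s18}
  — P admits the full trace.
Trace ⟨aaaa⟩ through Q, begin at {t0}:
  step 1 (a): {t1, t2, t3}
  step 2 (a): {t6, t8}
  step 3 (a): {t12}
  step 4 (a): ∅ (Q stuck)

aaaa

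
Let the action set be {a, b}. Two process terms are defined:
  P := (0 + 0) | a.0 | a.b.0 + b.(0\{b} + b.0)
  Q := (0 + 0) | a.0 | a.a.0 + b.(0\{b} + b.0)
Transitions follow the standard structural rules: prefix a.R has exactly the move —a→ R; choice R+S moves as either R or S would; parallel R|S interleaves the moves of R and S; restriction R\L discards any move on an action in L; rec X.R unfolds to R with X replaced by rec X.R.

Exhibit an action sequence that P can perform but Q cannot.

ab

Reachable graph of P (8 states):
  p0 = (0 + 0) | a.0 | a.b.0 + b.(0\{b} + b.0) → -a-> p1, -a-> p2, -b-> p3
  p1 = (0 + 0) | 0 | a.b.0 → -a-> p4
  p2 = (0 + 0) | a.0 | b.0 → -a-> p4, -b-> p5
  p3 = 0\{b} + b.0 → -b-> p6
  p4 = (0 + 0) | 0 | b.0 → -b-> p7
  p5 = (0 + 0) | a.0 | 0 → -a-> p7
  p6 = 0 → ∅
  p7 = (0 + 0) | 0 | 0 → ∅
Reachable graph of Q (8 states):
  q0 = (0 + 0) | a.0 | a.a.0 + b.(0\{b} + b.0) → -a-> q1, -a-> q2, -b-> q3
  q1 = (0 + 0) | 0 | a.a.0 → -a-> q4
  q2 = (0 + 0) | a.0 | a.0 → -a-> q4, -a-> q5
  q3 = 0\{b} + b.0 → -b-> q6
  q4 = (0 + 0) | 0 | a.0 → -a-> q7
  q5 = (0 + 0) | a.0 | 0 → -a-> q7
  q6 = 0 → ∅
  q7 = (0 + 0) | 0 | 0 → ∅
Run σ = ⟨ab⟩ on P: start {p0}
  [1] a ⇒ {p1, p2}
  [2] b ⇒ {p5}
  ✓ P
Run σ = ⟨ab⟩ on Q: start {q0}
  [1] a ⇒ {q1, q2}
  [2] b ⇒ ∅  — Q cannot continue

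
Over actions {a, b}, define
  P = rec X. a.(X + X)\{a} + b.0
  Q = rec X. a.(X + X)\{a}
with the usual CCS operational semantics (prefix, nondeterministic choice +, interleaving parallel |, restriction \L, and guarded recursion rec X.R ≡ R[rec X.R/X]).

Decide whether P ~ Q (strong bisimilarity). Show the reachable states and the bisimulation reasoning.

LTS(P): 4 reachable states
  s0 = rec X. a.(X + X)\{a} + b.0 :: -a-> s1, -b-> s2
  s1 = ((rec X. a.(X + X)\{a} + b.0) + (rec X. a.(X + X)\{a} + b.0))\{a} :: -b-> s3
  s2 = 0 :: (no moves)
  s3 = 0\{a} :: (no moves)
LTS(Q): 2 reachable states
  t0 = rec X. a.(X + X)\{a} :: -a-> t1
  t1 = ((rec X. a.(X + X)\{a}) + (rec X. a.(X + X)\{a}))\{a} :: (no moves)
Coarsest stable partition (strong bisimilarity classes):
  B0 = {s0}
  B1 = {s1}
  B2 = {s2, s3, t1}
  B3 = {t0}
s0 ∈ B0, t0 ∈ B3 → different blocks

not bisimilar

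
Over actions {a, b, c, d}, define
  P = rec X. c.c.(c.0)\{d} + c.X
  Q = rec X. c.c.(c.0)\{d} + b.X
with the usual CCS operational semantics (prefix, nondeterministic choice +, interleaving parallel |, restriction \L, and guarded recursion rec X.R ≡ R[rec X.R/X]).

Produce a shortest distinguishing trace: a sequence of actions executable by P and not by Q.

cccc

LTS(P): 4 reachable states
  u0 = rec X. c.c.(c.0)\{d} + c.X ⊢ ··c··> u0, ··c··> u1
  u1 = c.(c.0)\{d} ⊢ ··c··> u2
  u2 = (c.0)\{d} ⊢ ··c··> u3
  u3 = 0\{d} ⊢ stopped
LTS(Q): 4 reachable states
  v0 = rec X. c.c.(c.0)\{d} + b.X ⊢ ··b··> v0, ··c··> v1
  v1 = c.(c.0)\{d} ⊢ ··c··> v2
  v2 = (c.0)\{d} ⊢ ··c··> v3
  v3 = 0\{d} ⊢ stopped
Executing cccc from P (initial set {u0}):
  [1] c ⇒ {u0, u1}
  [2] c ⇒ {u0, u1, u2}
  [3] c ⇒ {u0, u1, u2, u3}
  [4] c ⇒ {u0, u1, u2, u3}
  — P admits the full trace.
Executing cccc from Q (initial set {v0}):
  [1] c ⇒ {v1}
  [2] c ⇒ {v2}
  [3] c ⇒ {v3}
  [4] c ⇒ ∅ (Q stuck)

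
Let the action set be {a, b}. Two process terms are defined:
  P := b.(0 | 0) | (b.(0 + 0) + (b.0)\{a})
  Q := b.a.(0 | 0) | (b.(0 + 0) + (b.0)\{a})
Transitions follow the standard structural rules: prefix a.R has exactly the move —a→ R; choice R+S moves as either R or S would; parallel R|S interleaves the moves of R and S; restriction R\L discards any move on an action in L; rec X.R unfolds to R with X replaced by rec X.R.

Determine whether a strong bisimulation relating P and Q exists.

not bisimilar

P's transition system — 6 states:
  s0 = b.(0 | 0) | (b.(0 + 0) + (b.0)\{a}) → --b--▸ s1, --b--▸ s2, --b--▸ s3
  s1 = 0 | 0 | (b.(0 + 0) + (b.0)\{a}) → --b--▸ s4, --b--▸ s5
  s2 = b.(0 | 0) | (0 + 0) → --b--▸ s4
  s3 = b.(0 | 0) | 0\{a} → --b--▸ s5
  s4 = 0 | 0 | (0 + 0) → ·
  s5 = 0 | 0 | 0\{a} → ·
Q's transition system — 9 states:
  t0 = b.a.(0 | 0) | (b.(0 + 0) + (b.0)\{a}) → --b--▸ t1, --b--▸ t2, --b--▸ t3
  t1 = a.(0 | 0) | (b.(0 + 0) + (b.0)\{a}) → --a--▸ t4, --b--▸ t5, --b--▸ t6
  t2 = b.a.(0 | 0) | (0 + 0) → --b--▸ t5
  t3 = b.a.(0 | 0) | 0\{a} → --b--▸ t6
  t4 = 0 | 0 | (b.(0 + 0) + (b.0)\{a}) → --b--▸ t7, --b--▸ t8
  t5 = a.(0 | 0) | (0 + 0) → --a--▸ t7
  t6 = a.(0 | 0) | 0\{a} → --a--▸ t8
  t7 = 0 | 0 | (0 + 0) → ·
  t8 = 0 | 0 | 0\{a} → ·
Coarsest stable partition (strong bisimilarity classes):
  B0 = {s0}
  B1 = {s1, s2, s3, t4}
  B2 = {s4, s5, t7, t8}
  B3 = {t0}
  B4 = {t2, t3}
  B5 = {t5, t6}
  B6 = {t1}
s0 ∈ B0, t0 ∈ B3 → different blocks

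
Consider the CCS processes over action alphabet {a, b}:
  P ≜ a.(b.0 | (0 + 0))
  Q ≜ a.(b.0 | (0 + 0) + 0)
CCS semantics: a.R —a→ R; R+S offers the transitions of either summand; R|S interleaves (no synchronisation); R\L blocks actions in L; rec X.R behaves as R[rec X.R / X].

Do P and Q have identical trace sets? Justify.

traces(P) = traces(Q)

P's transition system — 3 states:
  u0 = a.(b.0 | (0 + 0)) → ··a··> u1
  u1 = b.0 | (0 + 0) → ··b··> u2
  u2 = 0 | (0 + 0) → (no moves)
Q's transition system — 3 states:
  v0 = a.(b.0 | (0 + 0) + 0) → ··a··> v1
  v1 = b.0 | (0 + 0) + 0 → ··b··> v2
  v2 = 0 | (0 + 0) → (no moves)
Partition-refinement fixed point:
  B0 = {u0, v0}
  B1 = {u1, v1}
  B2 = {u2, v2}
u0 ∈ B0, v0 ∈ B0 → same block
Bisimilar ⇒ trace-equivalent.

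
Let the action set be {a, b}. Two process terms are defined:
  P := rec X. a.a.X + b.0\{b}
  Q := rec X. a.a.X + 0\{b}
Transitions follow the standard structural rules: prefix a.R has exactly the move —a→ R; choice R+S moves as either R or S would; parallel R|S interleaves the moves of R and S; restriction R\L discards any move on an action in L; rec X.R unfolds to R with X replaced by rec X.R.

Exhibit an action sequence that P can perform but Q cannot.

Reachable graph of P (3 states):
  u0 = rec X. a.a.X + b.0\{b} | =a=> u1, =b=> u2
  u1 = a.(rec X. a.a.X + b.0\{b}) | =a=> u0
  u2 = 0\{b} | (no moves)
Reachable graph of Q (2 states):
  v0 = rec X. a.a.X + 0\{b} | =a=> v1
  v1 = a.(rec X. a.a.X + 0\{b}) | =a=> v0
Trace ⟨b⟩ through P, begin at {u0}:
  step 1 (b): {u2}
  — P admits the full trace.
Trace ⟨b⟩ through Q, begin at {v0}:
  step 1 (b): ∅ (Q stuck)

b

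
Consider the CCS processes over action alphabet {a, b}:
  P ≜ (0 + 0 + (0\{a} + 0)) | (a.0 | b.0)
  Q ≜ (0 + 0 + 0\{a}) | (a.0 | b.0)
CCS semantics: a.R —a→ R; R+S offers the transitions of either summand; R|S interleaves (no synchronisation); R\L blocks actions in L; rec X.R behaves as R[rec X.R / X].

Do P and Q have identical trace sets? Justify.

trace-equivalent

P's transition system — 4 states:
  m0 = (0 + 0 + (0\{a} + 0)) | (a.0 | b.0) | --a--▸ m1, --b--▸ m2
  m1 = (0 + 0 + (0\{a} + 0)) | (0 | b.0) | --b--▸ m3
  m2 = (0 + 0 + (0\{a} + 0)) | (a.0 | 0) | --a--▸ m3
  m3 = (0 + 0 + (0\{a} + 0)) | (0 | 0) | ∅
Q's transition system — 4 states:
  n0 = (0 + 0 + 0\{a}) | (a.0 | b.0) | --a--▸ n1, --b--▸ n2
  n1 = (0 + 0 + 0\{a}) | (0 | b.0) | --b--▸ n3
  n2 = (0 + 0 + 0\{a}) | (a.0 | 0) | --a--▸ n3
  n3 = (0 + 0 + 0\{a}) | (0 | 0) | ∅
Coarsest stable partition (strong bisimilarity classes):
  B0 = {m0, n0}
  B1 = {m1, n1}
  B2 = {m3, n3}
  B3 = {m2, n2}
m0 ∈ B0, n0 ∈ B0 → same block
Bisimilar ⇒ trace-equivalent.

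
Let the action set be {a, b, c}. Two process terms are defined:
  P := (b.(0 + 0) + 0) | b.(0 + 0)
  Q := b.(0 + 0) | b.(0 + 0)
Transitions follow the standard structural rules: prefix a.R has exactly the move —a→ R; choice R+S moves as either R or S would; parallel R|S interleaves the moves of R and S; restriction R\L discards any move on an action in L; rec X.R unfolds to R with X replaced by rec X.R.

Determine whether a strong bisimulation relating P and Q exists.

Reachable graph of P (4 states):
  p0 = (b.(0 + 0) + 0) | b.(0 + 0) → -b-> p1, -b-> p2
  p1 = (0 + 0) | b.(0 + 0) → -b-> p3
  p2 = (b.(0 + 0) + 0) | (0 + 0) → -b-> p3
  p3 = (0 + 0) | (0 + 0) → (no moves)
Reachable graph of Q (4 states):
  q0 = b.(0 + 0) | b.(0 + 0) → -b-> q1, -b-> q2
  q1 = (0 + 0) | b.(0 + 0) → -b-> q3
  q2 = b.(0 + 0) | (0 + 0) → -b-> q3
  q3 = (0 + 0) | (0 + 0) → (no moves)
Coarsest stable partition (strong bisimilarity classes):
  B0 = {p0, q0}
  B1 = {p1, p2, q1, q2}
  B2 = {p3, q3}
p0 ∈ B0, q0 ∈ B0 → same block

P ~ Q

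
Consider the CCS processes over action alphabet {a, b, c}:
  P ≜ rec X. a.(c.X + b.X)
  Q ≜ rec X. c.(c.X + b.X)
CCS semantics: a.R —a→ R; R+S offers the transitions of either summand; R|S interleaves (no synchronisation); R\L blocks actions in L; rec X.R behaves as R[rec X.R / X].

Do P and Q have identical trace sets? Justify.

traces(P) ≠ traces(Q) — witness ⟨a⟩

LTS(P): 2 reachable states
  p0 = rec X. a.(c.X + b.X) ⊢ -a-> p1
  p1 = c.(rec X. a.(c.X + b.X)) + b.(rec X. a.(c.X + b.X)) ⊢ -b-> p0, -c-> p0
LTS(Q): 2 reachable states
  q0 = rec X. c.(c.X + b.X) ⊢ -c-> q1
  q1 = c.(rec X. c.(c.X + b.X)) + b.(rec X. c.(c.X + b.X)) ⊢ -b-> q0, -c-> q0
Executing a from P (initial set {p0}):
  after a @ step 1: {p1}
  — P admits the full trace.
Executing a from Q (initial set {q0}):
  after a @ step 1: ∅  — Q cannot continue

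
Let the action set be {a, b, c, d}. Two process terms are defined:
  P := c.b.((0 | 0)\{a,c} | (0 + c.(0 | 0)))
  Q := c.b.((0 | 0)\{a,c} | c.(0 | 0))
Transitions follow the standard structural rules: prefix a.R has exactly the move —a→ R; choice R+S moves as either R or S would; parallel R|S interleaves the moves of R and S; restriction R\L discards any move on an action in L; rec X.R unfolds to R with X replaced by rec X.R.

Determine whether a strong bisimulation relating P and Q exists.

LTS(P): 4 reachable states
  u0 = c.b.((0 | 0)\{a,c} | (0 + c.(0 | 0))) → —c→ u1
  u1 = b.((0 | 0)\{a,c} | (0 + c.(0 | 0))) → —b→ u2
  u2 = (0 | 0)\{a,c} | (0 + c.(0 | 0)) → —c→ u3
  u3 = (0 | 0)\{a,c} | (0 | 0) → ·
LTS(Q): 4 reachable states
  v0 = c.b.((0 | 0)\{a,c} | c.(0 | 0)) → —c→ v1
  v1 = b.((0 | 0)\{a,c} | c.(0 | 0)) → —b→ v2
  v2 = (0 | 0)\{a,c} | c.(0 | 0) → —c→ v3
  v3 = (0 | 0)\{a,c} | (0 | 0) → ·
Coarsest stable partition (strong bisimilarity classes):
  B0 = {u0, v0}
  B1 = {u1, v1}
  B2 = {u2, v2}
  B3 = {u3, v3}
u0 ∈ B0, v0 ∈ B0 → same block

YES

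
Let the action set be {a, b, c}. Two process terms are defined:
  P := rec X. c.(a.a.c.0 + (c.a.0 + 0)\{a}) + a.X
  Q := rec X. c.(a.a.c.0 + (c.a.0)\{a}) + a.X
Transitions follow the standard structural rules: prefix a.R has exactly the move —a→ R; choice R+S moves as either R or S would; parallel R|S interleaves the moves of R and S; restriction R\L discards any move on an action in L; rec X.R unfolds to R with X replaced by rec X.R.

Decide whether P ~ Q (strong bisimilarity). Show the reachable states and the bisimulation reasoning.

P's transition system — 6 states:
  u0 = rec X. c.(a.a.c.0 + (c.a.0 + 0)\{a}) + a.X → -a-> u0, -c-> u1
  u1 = a.a.c.0 + (c.a.0 + 0)\{a} → -a-> u2, -c-> u3
  u2 = a.c.0 → -a-> u4
  u3 = (a.0)\{a} → (no moves)
  u4 = c.0 → -c-> u5
  u5 = 0 → (no moves)
Q's transition system — 6 states:
  v0 = rec X. c.(a.a.c.0 + (c.a.0)\{a}) + a.X → -a-> v0, -c-> v1
  v1 = a.a.c.0 + (c.a.0)\{a} → -a-> v2, -c-> v3
  v2 = a.c.0 → -a-> v4
  v3 = (a.0)\{a} → (no moves)
  v4 = c.0 → -c-> v5
  v5 = 0 → (no moves)
Coarsest stable partition (strong bisimilarity classes):
  B0 = {u0, v0}
  B1 = {u1, v1}
  B2 = {u3, u5, v3, v5}
  B3 = {u2, v2}
  B4 = {u4, v4}
u0 ∈ B0, v0 ∈ B0 → same block

P ~ Q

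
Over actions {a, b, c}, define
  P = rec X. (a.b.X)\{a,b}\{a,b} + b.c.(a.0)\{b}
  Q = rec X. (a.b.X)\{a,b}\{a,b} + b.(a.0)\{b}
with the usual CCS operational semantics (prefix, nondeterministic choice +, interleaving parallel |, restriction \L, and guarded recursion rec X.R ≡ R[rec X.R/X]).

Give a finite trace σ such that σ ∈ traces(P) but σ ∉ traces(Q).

LTS(P): 4 reachable states
  s0 = rec X. (a.b.X)\{a,b}\{a,b} + b.c.(a.0)\{b} | ··b··> s1
  s1 = c.(a.0)\{b} | ··c··> s2
  s2 = (a.0)\{b} | ··a··> s3
  s3 = 0\{b} | deadlocked
LTS(Q): 3 reachable states
  t0 = rec X. (a.b.X)\{a,b}\{a,b} + b.(a.0)\{b} | ··b··> t1
  t1 = (a.0)\{b} | ··a··> t2
  t2 = 0\{b} | deadlocked
Executing bc from P (initial set {s0}):
  step 1 (b): {s1}
  step 2 (c): {s2}
  P completes σ.
Executing bc from Q (initial set {t0}):
  step 1 (b): {t1}
  step 2 (c): no successor for Q

bc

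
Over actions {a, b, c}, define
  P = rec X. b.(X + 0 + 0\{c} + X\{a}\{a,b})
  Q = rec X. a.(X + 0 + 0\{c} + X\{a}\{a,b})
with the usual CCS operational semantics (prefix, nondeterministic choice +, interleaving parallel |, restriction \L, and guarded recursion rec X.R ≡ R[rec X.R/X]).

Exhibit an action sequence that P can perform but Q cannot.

P's transition system — 2 states:
  m0 = rec X. b.(X + 0 + 0\{c} + X\{a}\{a,b}) → -b-> m1
  m1 = (rec X. b.(X + 0 + 0\{c} + X\{a}\{a,b})) + 0 + 0\{c} + (rec X. b.(X + 0 + 0\{c} + X\{a}\{a,b}))\{a}\{a,b} → -b-> m1
Q's transition system — 2 states:
  n0 = rec X. a.(X + 0 + 0\{c} + X\{a}\{a,b}) → -a-> n1
  n1 = (rec X. a.(X + 0 + 0\{c} + X\{a}\{a,b})) + 0 + 0\{c} + (rec X. a.(X + 0 + 0\{c} + X\{a}\{a,b}))\{a}\{a,b} → -a-> n1
Executing b from P (initial set {m0}):
  step 1 (b): {m1}
  P completes σ.
Executing b from Q (initial set {n0}):
  step 1 (b): ∅  — Q cannot continue

b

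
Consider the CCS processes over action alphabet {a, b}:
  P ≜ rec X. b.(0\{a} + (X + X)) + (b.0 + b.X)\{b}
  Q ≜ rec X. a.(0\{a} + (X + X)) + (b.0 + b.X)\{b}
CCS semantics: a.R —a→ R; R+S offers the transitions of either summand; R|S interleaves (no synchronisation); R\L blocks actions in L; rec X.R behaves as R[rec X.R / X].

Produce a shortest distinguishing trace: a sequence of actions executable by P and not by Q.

b

P's transition system — 2 states:
  u0 = rec X. b.(0\{a} + (X + X)) + (b.0 + b.X)\{b} | -b-> u1
  u1 = 0\{a} + ((rec X. b.(0\{a} + (X + X)) + (b.0 + b.X)\{b}) + (rec X. b.(0\{a} + (X + X)) + (b.0 + b.X)\{b})) | -b-> u1
Q's transition system — 2 states:
  v0 = rec X. a.(0\{a} + (X + X)) + (b.0 + b.X)\{b} | -a-> v1
  v1 = 0\{a} + ((rec X. a.(0\{a} + (X + X)) + (b.0 + b.X)\{b}) + (rec X. a.(0\{a} + (X + X)) + (b.0 + b.X)\{b})) | -a-> v1
Trace ⟨b⟩ through P, begin at {u0}:
  step 1 (b): {u1}
  P completes σ.
Trace ⟨b⟩ through Q, begin at {v0}:
  step 1 (b): ∅ (Q stuck)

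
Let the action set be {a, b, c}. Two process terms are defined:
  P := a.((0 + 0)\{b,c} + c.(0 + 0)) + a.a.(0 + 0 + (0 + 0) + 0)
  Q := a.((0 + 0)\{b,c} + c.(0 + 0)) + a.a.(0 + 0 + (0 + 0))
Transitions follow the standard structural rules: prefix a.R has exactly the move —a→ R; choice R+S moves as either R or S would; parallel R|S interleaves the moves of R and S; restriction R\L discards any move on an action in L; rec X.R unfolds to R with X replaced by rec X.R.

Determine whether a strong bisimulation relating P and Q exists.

YES

LTS(P): 5 reachable states
  m0 = a.((0 + 0)\{b,c} + c.(0 + 0)) + a.a.(0 + 0 + (0 + 0) + 0) ⊢ =a=> m1, =a=> m2
  m1 = (0 + 0)\{b,c} + c.(0 + 0) ⊢ =c=> m3
  m2 = a.(0 + 0 + (0 + 0) + 0) ⊢ =a=> m4
  m3 = 0 + 0 ⊢ deadlocked
  m4 = 0 + 0 + (0 + 0) + 0 ⊢ deadlocked
LTS(Q): 5 reachable states
  n0 = a.((0 + 0)\{b,c} + c.(0 + 0)) + a.a.(0 + 0 + (0 + 0)) ⊢ =a=> n1, =a=> n2
  n1 = (0 + 0)\{b,c} + c.(0 + 0) ⊢ =c=> n3
  n2 = a.(0 + 0 + (0 + 0)) ⊢ =a=> n4
  n3 = 0 + 0 ⊢ deadlocked
  n4 = 0 + 0 + (0 + 0) ⊢ deadlocked
Coarsest stable partition (strong bisimilarity classes):
  B0 = {m0, n0}
  B1 = {m1, n1}
  B2 = {m3, m4, n3, n4}
  B3 = {m2, n2}
m0 ∈ B0, n0 ∈ B0 → same block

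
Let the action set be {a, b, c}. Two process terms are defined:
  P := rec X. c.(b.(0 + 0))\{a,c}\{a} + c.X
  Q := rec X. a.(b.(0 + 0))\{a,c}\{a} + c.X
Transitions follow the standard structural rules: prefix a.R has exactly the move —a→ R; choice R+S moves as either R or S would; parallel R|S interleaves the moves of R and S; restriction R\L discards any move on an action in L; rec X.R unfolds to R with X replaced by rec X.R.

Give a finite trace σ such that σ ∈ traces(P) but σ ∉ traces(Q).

Reachable graph of P (3 states):
  p0 = rec X. c.(b.(0 + 0))\{a,c}\{a} + c.X has moves =c=> p0, =c=> p1
  p1 = (b.(0 + 0))\{a,c}\{a} has moves =b=> p2
  p2 = (0 + 0)\{a,c}\{a} has moves ∅
Reachable graph of Q (3 states):
  q0 = rec X. a.(b.(0 + 0))\{a,c}\{a} + c.X has moves =a=> q1, =c=> q0
  q1 = (b.(0 + 0))\{a,c}\{a} has moves =b=> q2
  q2 = (0 + 0)\{a,c}\{a} has moves ∅
Run σ = ⟨cb⟩ on P: start {p0}
  step 1 (c): {p0, p1}
  step 2 (b): {p2}
  P completes σ.
Run σ = ⟨cb⟩ on Q: start {q0}
  step 1 (c): {q0}
  step 2 (b): no successor for Q

cb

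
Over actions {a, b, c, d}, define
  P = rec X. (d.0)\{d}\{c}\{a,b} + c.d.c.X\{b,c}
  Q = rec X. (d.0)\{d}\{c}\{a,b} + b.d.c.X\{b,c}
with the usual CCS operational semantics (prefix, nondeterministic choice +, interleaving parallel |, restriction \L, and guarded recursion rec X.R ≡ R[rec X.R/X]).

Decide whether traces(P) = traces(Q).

traces(P) ≠ traces(Q) — witness ⟨c⟩

LTS(P): 4 reachable states
  s0 = rec X. (d.0)\{d}\{c}\{a,b} + c.d.c.X\{b,c} → ··c··> s1
  s1 = d.c.(rec X. (d.0)\{d}\{c}\{a,b} + c.d.c.X\{b,c})\{b,c} → ··d··> s2
  s2 = c.(rec X. (d.0)\{d}\{c}\{a,b} + c.d.c.X\{b,c})\{b,c} → ··c··> s3
  s3 = (rec X. (d.0)\{d}\{c}\{a,b} + c.d.c.X\{b,c})\{b,c} → deadlocked
LTS(Q): 4 reachable states
  t0 = rec X. (d.0)\{d}\{c}\{a,b} + b.d.c.X\{b,c} → ··b··> t1
  t1 = d.c.(rec X. (d.0)\{d}\{c}\{a,b} + b.d.c.X\{b,c})\{b,c} → ··d··> t2
  t2 = c.(rec X. (d.0)\{d}\{c}\{a,b} + b.d.c.X\{b,c})\{b,c} → ··c··> t3
  t3 = (rec X. (d.0)\{d}\{c}\{a,b} + b.d.c.X\{b,c})\{b,c} → deadlocked
Executing c from P (initial set {s0}):
  step 1 (c): {s1}
  ✓ P
Executing c from Q (initial set {t0}):
  step 1 (c): no successor for Q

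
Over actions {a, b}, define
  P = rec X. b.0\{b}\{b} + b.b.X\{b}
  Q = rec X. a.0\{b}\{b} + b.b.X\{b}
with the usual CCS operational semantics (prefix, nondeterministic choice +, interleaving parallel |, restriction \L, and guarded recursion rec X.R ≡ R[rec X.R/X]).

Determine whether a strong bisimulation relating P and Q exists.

LTS(P): 4 reachable states
  m0 = rec X. b.0\{b}\{b} + b.b.X\{b} has moves ··b··> m1, ··b··> m2
  m1 = 0\{b}\{b} has moves ·
  m2 = b.(rec X. b.0\{b}\{b} + b.b.X\{b})\{b} has moves ··b··> m3
  m3 = (rec X. b.0\{b}\{b} + b.b.X\{b})\{b} has moves ·
LTS(Q): 5 reachable states
  n0 = rec X. a.0\{b}\{b} + b.b.X\{b} has moves ··a··> n1, ··b··> n2
  n1 = 0\{b}\{b} has moves ·
  n2 = b.(rec X. a.0\{b}\{b} + b.b.X\{b})\{b} has moves ··b··> n3
  n3 = (rec X. a.0\{b}\{b} + b.b.X\{b})\{b} has moves ··a··> n4
  n4 = 0\{b}\{b}\{b} has moves ·
Coarsest stable partition (strong bisimilarity classes):
  B0 = {m0}
  B1 = {m1, m3, n1, n4}
  B2 = {m2}
  B3 = {n0}
  B4 = {n2}
  B5 = {n3}
m0 ∈ B0, n0 ∈ B3 → different blocks

NO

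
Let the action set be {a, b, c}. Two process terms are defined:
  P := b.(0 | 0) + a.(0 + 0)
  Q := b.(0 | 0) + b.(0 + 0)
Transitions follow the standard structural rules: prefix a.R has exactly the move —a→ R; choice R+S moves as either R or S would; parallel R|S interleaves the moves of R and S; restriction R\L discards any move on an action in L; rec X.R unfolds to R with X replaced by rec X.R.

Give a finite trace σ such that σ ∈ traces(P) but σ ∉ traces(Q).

LTS(P): 3 reachable states
  p0 = b.(0 | 0) + a.(0 + 0) | ··a··> p1, ··b··> p2
  p1 = 0 + 0 | (no moves)
  p2 = 0 | 0 | (no moves)
LTS(Q): 3 reachable states
  q0 = b.(0 | 0) + b.(0 + 0) | ··b··> q1, ··b··> q2
  q1 = 0 + 0 | (no moves)
  q2 = 0 | 0 | (no moves)
Executing a from P (initial set {p0}):
  step 1 (a): {p1}
  — P admits the full trace.
Executing a from Q (initial set {q0}):
  step 1 (a): ∅  — Q cannot continue

a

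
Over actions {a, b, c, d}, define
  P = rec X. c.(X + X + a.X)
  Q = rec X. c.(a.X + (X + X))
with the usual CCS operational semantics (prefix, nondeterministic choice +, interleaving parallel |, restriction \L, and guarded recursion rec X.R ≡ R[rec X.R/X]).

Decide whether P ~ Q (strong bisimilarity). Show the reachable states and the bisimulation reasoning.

LTS(P): 2 reachable states
  u0 = rec X. c.(X + X + a.X) → -c-> u1
  u1 = (rec X. c.(X + X + a.X)) + (rec X. c.(X + X + a.X)) + a.(rec X. c.(X + X + a.X)) → -a-> u0, -c-> u1
LTS(Q): 2 reachable states
  v0 = rec X. c.(a.X + (X + X)) → -c-> v1
  v1 = a.(rec X. c.(a.X + (X + X))) + ((rec X. c.(a.X + (X + X))) + (rec X. c.(a.X + (X + X)))) → -a-> v0, -c-> v1
Coarsest stable partition (strong bisimilarity classes):
  B0 = {u0, v0}
  B1 = {u1, v1}
u0 ∈ B0, v0 ∈ B0 → same block

YES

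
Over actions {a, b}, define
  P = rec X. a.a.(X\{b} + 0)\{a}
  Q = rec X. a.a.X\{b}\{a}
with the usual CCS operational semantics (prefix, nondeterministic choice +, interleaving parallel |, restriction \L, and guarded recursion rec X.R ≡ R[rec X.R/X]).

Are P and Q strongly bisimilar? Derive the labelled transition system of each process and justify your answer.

YES

Reachable graph of P (3 states):
  s0 = rec X. a.a.(X\{b} + 0)\{a} → -a-> s1
  s1 = a.((rec X. a.a.(X\{b} + 0)\{a})\{b} + 0)\{a} → -a-> s2
  s2 = ((rec X. a.a.(X\{b} + 0)\{a})\{b} + 0)\{a} → ·
Reachable graph of Q (3 states):
  t0 = rec X. a.a.X\{b}\{a} → -a-> t1
  t1 = a.(rec X. a.a.X\{b}\{a})\{b}\{a} → -a-> t2
  t2 = (rec X. a.a.X\{b}\{a})\{b}\{a} → ·
Bisimilarity quotient blocks:
  B0 = {s0, t0}
  B1 = {s1, t1}
  B2 = {s2, t2}
s0 ∈ B0, t0 ∈ B0 → same block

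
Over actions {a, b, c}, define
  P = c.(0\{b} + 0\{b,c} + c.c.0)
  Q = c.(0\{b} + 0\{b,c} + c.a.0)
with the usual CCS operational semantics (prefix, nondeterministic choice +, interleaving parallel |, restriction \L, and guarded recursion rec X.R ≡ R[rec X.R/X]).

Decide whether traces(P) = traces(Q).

P's transition system — 4 states:
  u0 = c.(0\{b} + 0\{b,c} + c.c.0) → ··c··> u1
  u1 = 0\{b} + 0\{b,c} + c.c.0 → ··c··> u2
  u2 = c.0 → ··c··> u3
  u3 = 0 → (no moves)
Q's transition system — 4 states:
  v0 = c.(0\{b} + 0\{b,c} + c.a.0) → ··c··> v1
  v1 = 0\{b} + 0\{b,c} + c.a.0 → ··c··> v2
  v2 = a.0 → ··a··> v3
  v3 = 0 → (no moves)
Executing ccc from P (initial set {u0}):
  [1] c ⇒ {u1}
  [2] c ⇒ {u2}
  [3] c ⇒ {u3}
  ✓ P
Executing ccc from Q (initial set {v0}):
  [1] c ⇒ {v1}
  [2] c ⇒ {v2}
  [3] c ⇒ ∅  — Q cannot continue

trace-distinct — witness ⟨ccc⟩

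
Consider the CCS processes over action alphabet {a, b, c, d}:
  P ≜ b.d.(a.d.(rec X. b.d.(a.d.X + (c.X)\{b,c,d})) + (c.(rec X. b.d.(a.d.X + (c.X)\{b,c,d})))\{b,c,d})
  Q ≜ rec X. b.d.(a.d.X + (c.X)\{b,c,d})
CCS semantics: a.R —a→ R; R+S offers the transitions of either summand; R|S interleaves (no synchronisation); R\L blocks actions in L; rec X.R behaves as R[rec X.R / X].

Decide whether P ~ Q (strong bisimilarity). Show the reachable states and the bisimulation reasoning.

bisimilar

P's transition system — 5 states:
  p0 = b.d.(a.d.(rec X. b.d.(a.d.X + (c.X)\{b,c,d})) + (c.(rec X. b.d.(a.d.X + (c.X)\{b,c,d})))\{b,c,d}) has moves -b-> p1
  p1 = d.(a.d.(rec X. b.d.(a.d.X + (c.X)\{b,c,d})) + (c.(rec X. b.d.(a.d.X + (c.X)\{b,c,d})))\{b,c,d}) has moves -d-> p2
  p2 = a.d.(rec X. b.d.(a.d.X + (c.X)\{b,c,d})) + (c.(rec X. b.d.(a.d.X + (c.X)\{b,c,d})))\{b,c,d} has moves -a-> p3
  p3 = d.(rec X. b.d.(a.d.X + (c.X)\{b,c,d})) has moves -d-> p4
  p4 = rec X. b.d.(a.d.X + (c.X)\{b,c,d}) has moves -b-> p1
Q's transition system — 4 states:
  q0 = rec X. b.d.(a.d.X + (c.X)\{b,c,d}) has moves -b-> q1
  q1 = d.(a.d.(rec X. b.d.(a.d.X + (c.X)\{b,c,d})) + (c.(rec X. b.d.(a.d.X + (c.X)\{b,c,d})))\{b,c,d}) has moves -d-> q2
  q2 = a.d.(rec X. b.d.(a.d.X + (c.X)\{b,c,d})) + (c.(rec X. b.d.(a.d.X + (c.X)\{b,c,d})))\{b,c,d} has moves -a-> q3
  q3 = d.(rec X. b.d.(a.d.X + (c.X)\{b,c,d})) has moves -d-> q0
Bisimilarity quotient blocks:
  B0 = {p0, p4, q0}
  B1 = {p1, q1}
  B2 = {p2, q2}
  B3 = {p3, q3}
p0 ∈ B0, q0 ∈ B0 → same block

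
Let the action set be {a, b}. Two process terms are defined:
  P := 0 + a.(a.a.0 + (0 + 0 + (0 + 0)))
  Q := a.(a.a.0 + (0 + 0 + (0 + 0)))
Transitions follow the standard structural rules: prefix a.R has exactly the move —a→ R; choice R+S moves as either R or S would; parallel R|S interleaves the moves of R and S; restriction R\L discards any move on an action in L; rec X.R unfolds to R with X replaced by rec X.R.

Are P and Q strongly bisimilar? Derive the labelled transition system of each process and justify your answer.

P ~ Q

P's transition system — 4 states:
  p0 = 0 + a.(a.a.0 + (0 + 0 + (0 + 0))) → --a--▸ p1
  p1 = a.a.0 + (0 + 0 + (0 + 0)) → --a--▸ p2
  p2 = a.0 → --a--▸ p3
  p3 = 0 → ·
Q's transition system — 4 states:
  q0 = a.(a.a.0 + (0 + 0 + (0 + 0))) → --a--▸ q1
  q1 = a.a.0 + (0 + 0 + (0 + 0)) → --a--▸ q2
  q2 = a.0 → --a--▸ q3
  q3 = 0 → ·
Partition-refinement fixed point:
  B0 = {p0, q0}
  B1 = {p1, q1}
  B2 = {p2, q2}
  B3 = {p3, q3}
p0 ∈ B0, q0 ∈ B0 → same block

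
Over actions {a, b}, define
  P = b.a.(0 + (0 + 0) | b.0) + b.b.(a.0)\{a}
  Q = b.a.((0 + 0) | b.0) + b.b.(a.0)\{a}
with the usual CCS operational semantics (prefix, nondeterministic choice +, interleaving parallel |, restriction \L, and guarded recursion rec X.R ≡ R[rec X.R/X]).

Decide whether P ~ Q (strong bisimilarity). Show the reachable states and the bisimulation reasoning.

bisimilar

P's transition system — 6 states:
  p0 = b.a.(0 + (0 + 0) | b.0) + b.b.(a.0)\{a} → --b--▸ p1, --b--▸ p2
  p1 = a.(0 + (0 + 0) | b.0) → --a--▸ p3
  p2 = b.(a.0)\{a} → --b--▸ p4
  p3 = 0 + (0 + 0) | b.0 → --b--▸ p5
  p4 = (a.0)\{a} → (no moves)
  p5 = (0 + 0) | 0 → (no moves)
Q's transition system — 6 states:
  q0 = b.a.((0 + 0) | b.0) + b.b.(a.0)\{a} → --b--▸ q1, --b--▸ q2
  q1 = a.((0 + 0) | b.0) → --a--▸ q3
  q2 = b.(a.0)\{a} → --b--▸ q4
  q3 = (0 + 0) | b.0 → --b--▸ q5
  q4 = (a.0)\{a} → (no moves)
  q5 = (0 + 0) | 0 → (no moves)
Bisimilarity quotient blocks:
  B0 = {p0, q0}
  B1 = {p2, p3, q2, q3}
  B2 = {p4, p5, q4, q5}
  B3 = {p1, q1}
p0 ∈ B0, q0 ∈ B0 → same block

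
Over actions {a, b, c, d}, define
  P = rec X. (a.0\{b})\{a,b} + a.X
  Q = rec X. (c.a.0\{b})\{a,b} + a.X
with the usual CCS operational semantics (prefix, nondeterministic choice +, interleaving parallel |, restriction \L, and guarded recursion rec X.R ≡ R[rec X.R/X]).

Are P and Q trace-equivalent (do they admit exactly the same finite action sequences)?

trace-distinct — witness ⟨c⟩

LTS(P): 1 reachable states
  s0 = rec X. (a.0\{b})\{a,b} + a.X | -a-> s0
LTS(Q): 2 reachable states
  t0 = rec X. (c.a.0\{b})\{a,b} + a.X | -a-> t0, -c-> t1
  t1 = (a.0\{b})\{a,b} | deadlocked
Trace ⟨c⟩ through Q, begin at {t0}:
  step 1 (c): {t1}
  Q completes σ.
Trace ⟨c⟩ through P, begin at {s0}:
  step 1 (c): ∅ (P stuck)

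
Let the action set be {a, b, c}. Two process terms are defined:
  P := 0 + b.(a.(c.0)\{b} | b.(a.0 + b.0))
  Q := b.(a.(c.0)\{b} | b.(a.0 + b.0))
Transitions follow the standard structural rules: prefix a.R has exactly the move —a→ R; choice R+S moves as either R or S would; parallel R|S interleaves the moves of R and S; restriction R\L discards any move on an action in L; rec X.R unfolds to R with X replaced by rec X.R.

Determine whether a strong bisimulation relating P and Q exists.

LTS(P): 10 reachable states
  u0 = 0 + b.(a.(c.0)\{b} | b.(a.0 + b.0)) :: —b→ u1
  u1 = a.(c.0)\{b} | b.(a.0 + b.0) :: —a→ u2, —b→ u3
  u2 = (c.0)\{b} | b.(a.0 + b.0) :: —b→ u4, —c→ u5
  u3 = a.(c.0)\{b} | (a.0 + b.0) :: —a→ u4, —a→ u6, —b→ u6
  u4 = (c.0)\{b} | (a.0 + b.0) :: —a→ u7, —b→ u7, —c→ u8
  u5 = 0\{b} | b.(a.0 + b.0) :: —b→ u8
  u6 = a.(c.0)\{b} | 0 :: —a→ u7
  u7 = (c.0)\{b} | 0 :: —c→ u9
  u8 = 0\{b} | (a.0 + b.0) :: —a→ u9, —b→ u9
  u9 = 0\{b} | 0 :: ∅
LTS(Q): 10 reachable states
  v0 = b.(a.(c.0)\{b} | b.(a.0 + b.0)) :: —b→ v1
  v1 = a.(c.0)\{b} | b.(a.0 + b.0) :: —a→ v2, —b→ v3
  v2 = (c.0)\{b} | b.(a.0 + b.0) :: —b→ v4, —c→ v5
  v3 = a.(c.0)\{b} | (a.0 + b.0) :: —a→ v4, —a→ v6, —b→ v6
  v4 = (c.0)\{b} | (a.0 + b.0) :: —a→ v7, —b→ v7, —c→ v8
  v5 = 0\{b} | b.(a.0 + b.0) :: —b→ v8
  v6 = a.(c.0)\{b} | 0 :: —a→ v7
  v7 = (c.0)\{b} | 0 :: —c→ v9
  v8 = 0\{b} | (a.0 + b.0) :: —a→ v9, —b→ v9
  v9 = 0\{b} | 0 :: ∅
Partition-refinement fixed point:
  B0 = {u0, v0}
  B1 = {u1, v1}
  B2 = {u2, v2}
  B3 = {u4, v4}
  B4 = {u7, v7}
  B5 = {u9, v9}
  B6 = {u8, v8}
  B7 = {u5, v5}
  B8 = {u3, v3}
  B9 = {u6, v6}
u0 ∈ B0, v0 ∈ B0 → same block

bisimilar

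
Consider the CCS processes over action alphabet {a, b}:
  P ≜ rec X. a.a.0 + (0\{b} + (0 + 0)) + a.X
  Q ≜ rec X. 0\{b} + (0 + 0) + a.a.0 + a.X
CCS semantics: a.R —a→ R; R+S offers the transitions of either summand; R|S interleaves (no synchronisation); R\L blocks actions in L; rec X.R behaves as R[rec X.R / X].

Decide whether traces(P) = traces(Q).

LTS(P): 3 reachable states
  u0 = rec X. a.a.0 + (0\{b} + (0 + 0)) + a.X :: --a--▸ u0, --a--▸ u1
  u1 = a.0 :: --a--▸ u2
  u2 = 0 :: stopped
LTS(Q): 3 reachable states
  v0 = rec X. 0\{b} + (0 + 0) + a.a.0 + a.X :: --a--▸ v0, --a--▸ v1
  v1 = a.0 :: --a--▸ v2
  v2 = 0 :: stopped
Partition-refinement fixed point:
  B0 = {u0, v0}
  B1 = {u1, v1}
  B2 = {u2, v2}
u0 ∈ B0, v0 ∈ B0 → same block
Bisimilar ⇒ trace-equivalent.

YES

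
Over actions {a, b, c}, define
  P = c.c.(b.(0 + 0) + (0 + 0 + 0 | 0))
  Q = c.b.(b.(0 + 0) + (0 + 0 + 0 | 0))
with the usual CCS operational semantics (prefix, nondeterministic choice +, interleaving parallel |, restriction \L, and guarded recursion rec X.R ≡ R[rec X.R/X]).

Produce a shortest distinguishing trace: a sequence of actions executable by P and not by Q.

cc

P's transition system — 4 states:
  m0 = c.c.(b.(0 + 0) + (0 + 0 + 0 | 0)) ⊢ —c→ m1
  m1 = c.(b.(0 + 0) + (0 + 0 + 0 | 0)) ⊢ —c→ m2
  m2 = b.(0 + 0) + (0 + 0 + 0 | 0) ⊢ —b→ m3
  m3 = 0 + 0 ⊢ stopped
Q's transition system — 4 states:
  n0 = c.b.(b.(0 + 0) + (0 + 0 + 0 | 0)) ⊢ —c→ n1
  n1 = b.(b.(0 + 0) + (0 + 0 + 0 | 0)) ⊢ —b→ n2
  n2 = b.(0 + 0) + (0 + 0 + 0 | 0) ⊢ —b→ n3
  n3 = 0 + 0 ⊢ stopped
Trace ⟨cc⟩ through P, begin at {m0}:
  after c @ step 1: {m1}
  after c @ step 2: {m2}
  P completes σ.
Trace ⟨cc⟩ through Q, begin at {n0}:
  after c @ step 1: {n1}
  after c @ step 2: no successor for Q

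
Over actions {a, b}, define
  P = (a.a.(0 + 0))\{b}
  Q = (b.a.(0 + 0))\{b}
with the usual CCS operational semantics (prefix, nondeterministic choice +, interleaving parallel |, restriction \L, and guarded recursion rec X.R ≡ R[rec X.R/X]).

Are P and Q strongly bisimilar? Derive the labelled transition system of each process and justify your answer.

not bisimilar

P's transition system — 3 states:
  s0 = (a.a.(0 + 0))\{b} has moves --a--▸ s1
  s1 = (a.(0 + 0))\{b} has moves --a--▸ s2
  s2 = (0 + 0)\{b} has moves ∅
Q's transition system — 1 states:
  t0 = (b.a.(0 + 0))\{b} has moves ∅
Coarsest stable partition (strong bisimilarity classes):
  B0 = {s0}
  B1 = {s1}
  B2 = {s2, t0}
s0 ∈ B0, t0 ∈ B2 → different blocks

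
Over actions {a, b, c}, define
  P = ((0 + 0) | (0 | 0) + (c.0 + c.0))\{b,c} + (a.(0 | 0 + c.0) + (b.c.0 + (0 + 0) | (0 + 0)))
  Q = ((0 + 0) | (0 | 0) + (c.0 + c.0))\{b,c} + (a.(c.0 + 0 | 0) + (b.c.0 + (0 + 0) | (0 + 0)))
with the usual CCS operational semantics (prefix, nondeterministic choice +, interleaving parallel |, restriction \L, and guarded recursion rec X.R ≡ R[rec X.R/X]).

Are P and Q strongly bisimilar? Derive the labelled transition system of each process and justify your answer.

P ~ Q

LTS(P): 4 reachable states
  s0 = ((0 + 0) | (0 | 0) + (c.0 + c.0))\{b,c} + (a.(0 | 0 + c.0) + (b.c.0 + (0 + 0) | (0 + 0))) has moves -a-> s1, -b-> s2
  s1 = 0 | 0 + c.0 has moves -c-> s3
  s2 = c.0 has moves -c-> s3
  s3 = 0 has moves ·
LTS(Q): 4 reachable states
  t0 = ((0 + 0) | (0 | 0) + (c.0 + c.0))\{b,c} + (a.(c.0 + 0 | 0) + (b.c.0 + (0 + 0) | (0 + 0))) has moves -a-> t1, -b-> t2
  t1 = c.0 + 0 | 0 has moves -c-> t3
  t2 = c.0 has moves -c-> t3
  t3 = 0 has moves ·
Coarsest stable partition (strong bisimilarity classes):
  B0 = {s0, t0}
  B1 = {s1, s2, t1, t2}
  B2 = {s3, t3}
s0 ∈ B0, t0 ∈ B0 → same block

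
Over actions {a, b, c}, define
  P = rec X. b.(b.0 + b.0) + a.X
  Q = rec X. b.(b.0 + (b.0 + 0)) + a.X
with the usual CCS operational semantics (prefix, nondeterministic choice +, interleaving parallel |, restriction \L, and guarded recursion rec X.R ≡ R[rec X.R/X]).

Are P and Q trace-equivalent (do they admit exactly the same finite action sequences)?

trace-equivalent

LTS(P): 3 reachable states
  s0 = rec X. b.(b.0 + b.0) + a.X → ··a··> s0, ··b··> s1
  s1 = b.0 + b.0 → ··b··> s2
  s2 = 0 → deadlocked
LTS(Q): 3 reachable states
  t0 = rec X. b.(b.0 + (b.0 + 0)) + a.X → ··a··> t0, ··b··> t1
  t1 = b.0 + (b.0 + 0) → ··b··> t2
  t2 = 0 → deadlocked
Bisimilarity quotient blocks:
  B0 = {s0, t0}
  B1 = {s1, t1}
  B2 = {s2, t2}
s0 ∈ B0, t0 ∈ B0 → same block
Bisimilar ⇒ trace-equivalent.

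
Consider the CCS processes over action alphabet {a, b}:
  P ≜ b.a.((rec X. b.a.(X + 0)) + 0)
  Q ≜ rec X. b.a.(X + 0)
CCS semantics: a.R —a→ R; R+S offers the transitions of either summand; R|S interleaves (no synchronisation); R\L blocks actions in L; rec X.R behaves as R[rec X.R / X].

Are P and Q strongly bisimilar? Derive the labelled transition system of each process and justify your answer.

LTS(P): 3 reachable states
  m0 = b.a.((rec X. b.a.(X + 0)) + 0) | =b=> m1
  m1 = a.((rec X. b.a.(X + 0)) + 0) | =a=> m2
  m2 = (rec X. b.a.(X + 0)) + 0 | =b=> m1
LTS(Q): 3 reachable states
  n0 = rec X. b.a.(X + 0) | =b=> n1
  n1 = a.((rec X. b.a.(X + 0)) + 0) | =a=> n2
  n2 = (rec X. b.a.(X + 0)) + 0 | =b=> n1
Bisimilarity quotient blocks:
  B0 = {m0, m2, n0, n2}
  B1 = {m1, n1}
m0 ∈ B0, n0 ∈ B0 → same block

P ~ Q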